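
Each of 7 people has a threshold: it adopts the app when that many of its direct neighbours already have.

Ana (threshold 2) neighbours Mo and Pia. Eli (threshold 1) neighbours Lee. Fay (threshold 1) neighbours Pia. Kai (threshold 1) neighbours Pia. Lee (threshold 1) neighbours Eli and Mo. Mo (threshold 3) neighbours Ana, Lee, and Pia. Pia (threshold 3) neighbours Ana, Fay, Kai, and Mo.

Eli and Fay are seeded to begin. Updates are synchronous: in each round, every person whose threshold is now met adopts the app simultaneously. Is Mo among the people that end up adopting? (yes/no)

no

Round 1 — Eli, Fay adopt the app (initial).
Round 2 — checking thresholds:
  Lee: 1 of 2 neighbours ≥ 1, adopts the app.
  Pia: 1 of 4 neighbours < 3, below threshold.
Round 3 — no new adoptions; cascade stops.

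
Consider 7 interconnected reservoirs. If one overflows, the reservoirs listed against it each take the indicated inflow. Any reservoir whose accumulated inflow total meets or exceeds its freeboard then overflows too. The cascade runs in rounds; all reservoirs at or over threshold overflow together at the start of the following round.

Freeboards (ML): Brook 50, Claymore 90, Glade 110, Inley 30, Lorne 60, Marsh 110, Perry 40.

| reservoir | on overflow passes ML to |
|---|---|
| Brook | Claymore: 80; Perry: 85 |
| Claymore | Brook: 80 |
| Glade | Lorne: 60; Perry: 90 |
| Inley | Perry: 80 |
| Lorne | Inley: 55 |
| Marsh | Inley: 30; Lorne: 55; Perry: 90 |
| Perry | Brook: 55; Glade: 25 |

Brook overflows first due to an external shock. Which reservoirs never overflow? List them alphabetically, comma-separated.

Round 1 — Brook overflows (initial).
  Claymore: +80 → 80 < 90
  Perry: +85 → 85 ≥ 40
Round 2 — Perry overflows.
  Glade: +25 → 25 < 110
No further overflows.

Claymore, Glade, Inley, Lorne, Marsh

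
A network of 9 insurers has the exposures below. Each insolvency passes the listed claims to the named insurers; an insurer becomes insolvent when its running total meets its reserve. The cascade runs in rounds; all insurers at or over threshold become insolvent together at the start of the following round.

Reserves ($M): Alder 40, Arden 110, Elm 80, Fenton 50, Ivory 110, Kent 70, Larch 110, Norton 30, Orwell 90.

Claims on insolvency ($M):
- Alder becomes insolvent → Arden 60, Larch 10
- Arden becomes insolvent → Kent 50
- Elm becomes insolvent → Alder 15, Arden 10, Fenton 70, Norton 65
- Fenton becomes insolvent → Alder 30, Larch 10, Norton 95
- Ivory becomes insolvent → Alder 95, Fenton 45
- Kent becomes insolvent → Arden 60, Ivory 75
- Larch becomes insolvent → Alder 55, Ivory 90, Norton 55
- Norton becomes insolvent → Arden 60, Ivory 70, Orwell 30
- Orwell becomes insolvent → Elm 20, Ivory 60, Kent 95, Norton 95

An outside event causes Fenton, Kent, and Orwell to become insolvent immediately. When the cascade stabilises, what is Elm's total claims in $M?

Round 1 — Fenton, Kent, Orwell become insolvent (initial).
  Alder: +30 → 30 < 40
  Arden: +60 → 60 < 110
  Elm: +20 → 20 < 80
  Ivory: +75+60 → 135 ≥ 110
  Larch: +10 → 10 < 110
  Norton: +95+95 → 190 ≥ 30
Round 2 — Ivory, Norton become insolvent.
  Alder: +95 → 125 ≥ 40
  Arden: +60 → 120 ≥ 110
Round 3 — Alder, Arden become insolvent.
  Larch: +10 → 20 < 110
No further insolvencies.

20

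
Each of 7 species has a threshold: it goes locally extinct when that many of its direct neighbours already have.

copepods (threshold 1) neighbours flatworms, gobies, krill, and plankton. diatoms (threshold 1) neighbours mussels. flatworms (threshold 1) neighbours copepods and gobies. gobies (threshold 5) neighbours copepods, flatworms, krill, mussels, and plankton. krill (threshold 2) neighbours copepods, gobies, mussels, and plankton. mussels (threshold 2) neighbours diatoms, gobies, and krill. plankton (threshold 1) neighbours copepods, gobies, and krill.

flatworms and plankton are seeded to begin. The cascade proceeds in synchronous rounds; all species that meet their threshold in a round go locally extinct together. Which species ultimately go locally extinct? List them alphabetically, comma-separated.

Round 1 — flatworms, plankton go locally extinct (initial).
Round 2 — checking thresholds:
  copepods: 2 of 4 neighbours ≥ 1, goes locally extinct.
  gobies: 2 of 5 neighbours < 5, holds.
  krill: 1 of 4 neighbours < 2, holds.
Round 3 — checking thresholds:
  gobies: 3 of 5 neighbours < 5, holds.
  krill: 2 of 4 neighbours ≥ 2, goes locally extinct.
Round 4 — no new extinctions; cascade stops.

copepods, flatworms, krill, plankton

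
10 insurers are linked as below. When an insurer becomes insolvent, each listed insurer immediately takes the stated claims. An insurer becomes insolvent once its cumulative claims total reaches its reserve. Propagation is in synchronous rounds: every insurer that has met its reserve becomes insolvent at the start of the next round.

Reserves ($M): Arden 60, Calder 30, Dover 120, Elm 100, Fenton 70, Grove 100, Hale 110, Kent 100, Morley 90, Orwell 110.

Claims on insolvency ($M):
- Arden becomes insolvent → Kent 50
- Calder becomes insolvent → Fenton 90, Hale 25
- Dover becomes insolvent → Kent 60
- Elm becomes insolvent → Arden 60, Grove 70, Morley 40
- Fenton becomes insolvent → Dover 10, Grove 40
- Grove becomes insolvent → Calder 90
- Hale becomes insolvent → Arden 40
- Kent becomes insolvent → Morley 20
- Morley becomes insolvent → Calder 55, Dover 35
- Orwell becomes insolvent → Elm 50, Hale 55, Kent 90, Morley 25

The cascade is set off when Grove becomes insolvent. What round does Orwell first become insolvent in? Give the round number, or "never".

Round 1 — Grove becomes insolvent (initial).
  Calder: +90 → 90 ≥ 30
Round 2 — Calder becomes insolvent.
  Fenton: +90 → 90 ≥ 70
  Hale: +25 → 25 < 110
Round 3 — Fenton becomes insolvent.
  Dover: +10 → 10 < 120
No further insolvencies.

never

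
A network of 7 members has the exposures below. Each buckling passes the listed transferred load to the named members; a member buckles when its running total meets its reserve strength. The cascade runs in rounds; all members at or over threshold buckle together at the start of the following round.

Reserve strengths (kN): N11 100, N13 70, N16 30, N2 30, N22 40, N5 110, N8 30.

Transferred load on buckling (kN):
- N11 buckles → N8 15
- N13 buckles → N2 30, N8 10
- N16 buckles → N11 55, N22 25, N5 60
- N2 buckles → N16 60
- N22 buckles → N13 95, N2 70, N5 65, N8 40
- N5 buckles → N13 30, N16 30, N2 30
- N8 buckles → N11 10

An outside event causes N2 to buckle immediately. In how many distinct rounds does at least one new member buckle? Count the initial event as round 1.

2

Round 1 — N2 buckles (initial).
  N16: +60 → 60 ≥ 30
Round 2 — N16 buckles.
  N11: +55 → 55 < 100
  N22: +25 → 25 < 40
  N5: +60 → 60 < 110
No further bucklings.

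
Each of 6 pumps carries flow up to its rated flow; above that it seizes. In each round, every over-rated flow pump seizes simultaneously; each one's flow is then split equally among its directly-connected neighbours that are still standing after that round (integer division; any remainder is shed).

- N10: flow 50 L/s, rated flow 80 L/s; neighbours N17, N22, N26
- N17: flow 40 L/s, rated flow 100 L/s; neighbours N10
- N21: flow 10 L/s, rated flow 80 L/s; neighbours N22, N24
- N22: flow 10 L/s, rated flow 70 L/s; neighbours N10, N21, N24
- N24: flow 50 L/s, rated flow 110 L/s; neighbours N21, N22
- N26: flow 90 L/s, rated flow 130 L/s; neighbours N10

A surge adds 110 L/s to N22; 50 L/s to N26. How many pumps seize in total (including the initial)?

Round 1 — N22 at 120 > 70; N26 at 140 > 130. N22, N26 seize.
  N22 sheds 120 L/s to N10, N21, N24: 40 each.
    N10: 50+40 = 90 > 80
    N21: 10+40 = 50 ≤ 80
    N24: 50+40 = 90 ≤ 110
  N26 sheds 140 L/s to N10: 140 each.
    N10: 90+140 = 230 > 80
Round 2 — N10 seizes.
  N10 sheds 230 L/s to N17: 230 each.
    N17: 40+230 = 270 > 100
Round 3 — N17 seizes.
  N17 sheds 270 L/s: no online neighbours, lost.
No further seizures.

4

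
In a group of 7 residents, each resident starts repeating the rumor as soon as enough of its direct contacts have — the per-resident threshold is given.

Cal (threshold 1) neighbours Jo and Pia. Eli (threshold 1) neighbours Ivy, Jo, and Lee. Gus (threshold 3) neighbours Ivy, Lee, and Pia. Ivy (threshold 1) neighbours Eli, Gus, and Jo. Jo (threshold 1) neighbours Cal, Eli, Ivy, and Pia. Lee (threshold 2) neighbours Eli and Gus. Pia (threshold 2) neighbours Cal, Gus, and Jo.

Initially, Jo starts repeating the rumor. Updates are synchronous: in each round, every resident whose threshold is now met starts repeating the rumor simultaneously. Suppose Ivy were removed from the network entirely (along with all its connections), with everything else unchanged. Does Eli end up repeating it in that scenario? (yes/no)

yes

With Ivy removed:
Round 1 — Jo starts repeating the rumor (initial).
Round 2 — checking thresholds:
  Cal: 1 of 2 neighbours ≥ 1, starts repeating the rumor.
  Eli: 1 of 2 neighbours ≥ 1, starts repeating the rumor.
  Pia: 1 of 3 neighbours < 2, not yet.
Round 3 — checking thresholds:
  Lee: 1 of 2 neighbours < 2, not yet.
  Pia: 2 of 3 neighbours ≥ 2, starts repeating the rumor.
Round 4 — no new spreads; cascade stops.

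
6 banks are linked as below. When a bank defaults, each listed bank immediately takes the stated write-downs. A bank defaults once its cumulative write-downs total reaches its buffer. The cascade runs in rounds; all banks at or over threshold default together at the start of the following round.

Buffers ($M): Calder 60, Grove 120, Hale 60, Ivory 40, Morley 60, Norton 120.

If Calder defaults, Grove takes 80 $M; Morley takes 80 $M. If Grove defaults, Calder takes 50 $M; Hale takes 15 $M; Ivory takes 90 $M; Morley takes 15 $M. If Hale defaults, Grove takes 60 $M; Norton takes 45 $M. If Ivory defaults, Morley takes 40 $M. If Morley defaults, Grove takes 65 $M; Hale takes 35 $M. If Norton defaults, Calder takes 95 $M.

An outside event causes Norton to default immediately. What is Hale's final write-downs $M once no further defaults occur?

Round 1 — Norton defaults (initial).
  Calder: +95 → 95 ≥ 60
Round 2 — Calder defaults.
  Grove: +80 → 80 < 120
  Morley: +80 → 80 ≥ 60
Round 3 — Morley defaults.
  Grove: +65 → 145 ≥ 120
  Hale: +35 → 35 < 60
Round 4 — Grove defaults.
  Hale: +15 → 50 < 60
  Ivory: +90 → 90 ≥ 40
Round 5 — Ivory defaults.
No further defaults.

50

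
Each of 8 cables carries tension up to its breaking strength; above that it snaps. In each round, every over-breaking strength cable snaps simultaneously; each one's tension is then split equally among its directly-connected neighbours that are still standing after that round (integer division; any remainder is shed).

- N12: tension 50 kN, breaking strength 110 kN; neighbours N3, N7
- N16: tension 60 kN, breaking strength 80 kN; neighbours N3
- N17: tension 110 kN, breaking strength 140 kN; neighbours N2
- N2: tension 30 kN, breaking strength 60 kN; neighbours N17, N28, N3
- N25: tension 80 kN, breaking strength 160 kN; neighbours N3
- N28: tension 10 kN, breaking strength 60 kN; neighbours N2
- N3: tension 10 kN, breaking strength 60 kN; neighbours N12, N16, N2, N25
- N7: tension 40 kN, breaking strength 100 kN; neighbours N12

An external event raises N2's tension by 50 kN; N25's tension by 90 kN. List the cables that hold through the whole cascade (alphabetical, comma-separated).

N17, N28

Round 1 — N2 at 80 > 60; N25 at 170 > 160. N2, N25 snap.
  N2 sheds 80 kN to N17, N28, N3: 26 each (2 lost).
    N17: 110+26 = 136 ≤ 140
    N28: 10+26 = 36 ≤ 60
    N3: 10+26 = 36 ≤ 60
  N25 sheds 170 kN to N3: 170 each.
    N3: 36+170 = 206 > 60
Round 2 — N3 snaps.
  N3 sheds 206 kN to N12, N16: 103 each.
    N12: 50+103 = 153 > 110
    N16: 60+103 = 163 > 80
Round 3 — N12, N16 snap.
  N12 sheds 153 kN to N7: 153 each.
    N7: 40+153 = 193 > 100
  N16 sheds 163 kN: no online neighbours, lost.
Round 4 — N7 snaps.
  N7 sheds 193 kN: no online neighbours, lost.
No further breaks.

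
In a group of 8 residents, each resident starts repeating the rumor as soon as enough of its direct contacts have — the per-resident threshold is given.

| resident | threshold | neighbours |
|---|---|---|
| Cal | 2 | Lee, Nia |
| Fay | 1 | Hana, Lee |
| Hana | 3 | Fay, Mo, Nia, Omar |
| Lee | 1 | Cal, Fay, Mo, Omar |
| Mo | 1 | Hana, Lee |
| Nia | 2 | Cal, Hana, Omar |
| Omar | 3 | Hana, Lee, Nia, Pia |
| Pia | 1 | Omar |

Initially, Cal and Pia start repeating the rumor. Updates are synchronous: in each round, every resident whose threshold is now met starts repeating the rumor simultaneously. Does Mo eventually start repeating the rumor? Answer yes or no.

Round 1 — Cal, Pia start repeating the rumor (initial).
Round 2 — checking thresholds:
  Lee: 1 of 4 neighbours ≥ 1, starts repeating the rumor.
  Nia: 1 of 3 neighbours < 2, holds.
  Omar: 1 of 4 neighbours < 3, holds.
Round 3 — checking thresholds:
  Fay: 1 of 2 neighbours ≥ 1, starts repeating the rumor.
  Mo: 1 of 2 neighbours ≥ 1, starts repeating the rumor.
  Nia: 1 of 3 neighbours < 2, holds.
  Omar: 2 of 4 neighbours < 3, holds.
Round 4 — no new spreads; cascade stops.

yes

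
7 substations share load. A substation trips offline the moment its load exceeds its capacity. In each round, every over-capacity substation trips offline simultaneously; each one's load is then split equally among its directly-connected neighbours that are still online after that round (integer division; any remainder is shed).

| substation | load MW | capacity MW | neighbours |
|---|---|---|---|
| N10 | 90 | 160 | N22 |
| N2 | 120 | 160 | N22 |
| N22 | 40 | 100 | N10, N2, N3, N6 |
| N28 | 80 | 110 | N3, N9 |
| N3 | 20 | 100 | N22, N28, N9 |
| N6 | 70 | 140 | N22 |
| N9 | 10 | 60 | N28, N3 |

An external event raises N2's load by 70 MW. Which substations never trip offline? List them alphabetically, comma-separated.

Round 1 — N2 at 190 > 160. N2 trips offline.
  N2 sheds 190 MW to N22: 190 each.
    N22: 40+190 = 230 > 100
Round 2 — N22 trips offline.
  N22 sheds 230 MW to N10, N3, N6: 76 each (2 lost).
    N10: 90+76 = 166 > 160
    N3: 20+76 = 96 ≤ 100
    N6: 70+76 = 146 > 140
Round 3 — N10, N6 trip offline.
  N10 sheds 166 MW: no online neighbours, lost.
  N6 sheds 146 MW: no online neighbours, lost.
No further trips.

N28, N3, N9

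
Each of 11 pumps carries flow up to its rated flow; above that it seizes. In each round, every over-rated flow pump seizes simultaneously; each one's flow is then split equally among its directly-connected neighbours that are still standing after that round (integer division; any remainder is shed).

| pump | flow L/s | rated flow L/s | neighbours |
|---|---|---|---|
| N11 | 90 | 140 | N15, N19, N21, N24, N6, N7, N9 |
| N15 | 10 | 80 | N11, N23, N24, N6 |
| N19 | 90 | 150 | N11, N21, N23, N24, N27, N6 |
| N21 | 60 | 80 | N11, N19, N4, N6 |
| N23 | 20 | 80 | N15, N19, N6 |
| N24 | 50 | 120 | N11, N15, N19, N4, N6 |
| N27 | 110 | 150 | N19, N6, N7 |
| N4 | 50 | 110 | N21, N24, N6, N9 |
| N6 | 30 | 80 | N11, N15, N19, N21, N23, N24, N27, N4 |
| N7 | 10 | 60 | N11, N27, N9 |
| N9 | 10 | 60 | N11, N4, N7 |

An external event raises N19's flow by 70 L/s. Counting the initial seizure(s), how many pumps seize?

11

Round 1 — N19 at 160 > 150. N19 seizes.
  N19 sheds 160 L/s to N11, N21, N23, N24, N27, N6: 26 each (4 lost).
    N11: 90+26 = 116 ≤ 140
    N21: 60+26 = 86 > 80
    N23: 20+26 = 46 ≤ 80
    N24: 50+26 = 76 ≤ 120
    N27: 110+26 = 136 ≤ 150
    N6: 30+26 = 56 ≤ 80
Round 2 — N21 seizes.
  N21 sheds 86 L/s to N11, N4, N6: 28 each (2 lost).
    N11: 116+28 = 144 > 140
    N4: 50+28 = 78 ≤ 110
    N6: 56+28 = 84 > 80
Round 3 — N11, N6 seize.
  N11 sheds 144 L/s to N15, N24, N7, N9: 36 each.
    N15: 10+36 = 46 ≤ 80
    N24: 76+36 = 112 ≤ 120
    N7: 10+36 = 46 ≤ 60
    N9: 10+36 = 46 ≤ 60
  N6 sheds 84 L/s to N15, N23, N24, N27, N4: 16 each (4 lost).
    N15: 46+16 = 62 ≤ 80
    N23: 46+16 = 62 ≤ 80
    N24: 112+16 = 128 > 120
    N27: 136+16 = 152 > 150
    N4: 78+16 = 94 ≤ 110
Round 4 — N24, N27 seize.
  N24 sheds 128 L/s to N15, N4: 64 each.
    N15: 62+64 = 126 > 80
    N4: 94+64 = 158 > 110
  N27 sheds 152 L/s to N7: 152 each.
    N7: 46+152 = 198 > 60
Round 5 — N15, N4, N7 seize.
  N15 sheds 126 L/s to N23: 126 each.
    N23: 62+126 = 188 > 80
  N4 sheds 158 L/s to N9: 158 each.
    N9: 46+158 = 204 > 60
  N7 sheds 198 L/s to N9: 198 each.
    N9: 204+198 = 402 > 60
Round 6 — N23, N9 seize.
  N23 sheds 188 L/s: no online neighbours, lost.
  N9 sheds 402 L/s: no online neighbours, lost.
No further seizures.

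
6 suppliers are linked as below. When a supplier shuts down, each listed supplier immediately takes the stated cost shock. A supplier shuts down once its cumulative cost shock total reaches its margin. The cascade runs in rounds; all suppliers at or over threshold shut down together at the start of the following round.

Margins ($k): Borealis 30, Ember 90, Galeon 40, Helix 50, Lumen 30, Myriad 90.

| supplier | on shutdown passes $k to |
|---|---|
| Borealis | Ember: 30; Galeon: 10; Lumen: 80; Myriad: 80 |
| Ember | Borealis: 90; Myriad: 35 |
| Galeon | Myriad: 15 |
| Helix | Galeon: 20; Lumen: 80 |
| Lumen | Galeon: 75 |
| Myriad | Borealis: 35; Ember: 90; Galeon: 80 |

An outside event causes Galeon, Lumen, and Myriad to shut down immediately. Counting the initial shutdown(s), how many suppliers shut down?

Round 1 — Galeon, Lumen, Myriad shut down (initial).
  Borealis: +35 → 35 ≥ 30
  Ember: +90 → 90 ≥ 90
Round 2 — Borealis, Ember shut down.
No further shutdowns.

5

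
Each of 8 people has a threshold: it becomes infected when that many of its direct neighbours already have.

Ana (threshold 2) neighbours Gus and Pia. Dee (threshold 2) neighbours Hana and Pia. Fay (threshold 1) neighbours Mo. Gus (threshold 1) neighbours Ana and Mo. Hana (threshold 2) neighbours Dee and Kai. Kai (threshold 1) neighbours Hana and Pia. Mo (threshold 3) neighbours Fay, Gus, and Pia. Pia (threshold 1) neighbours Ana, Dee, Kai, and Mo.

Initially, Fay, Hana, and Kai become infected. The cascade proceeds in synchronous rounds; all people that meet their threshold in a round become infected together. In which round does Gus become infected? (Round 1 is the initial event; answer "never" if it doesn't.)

Round 1 — Fay, Hana, Kai become infected (initial).
Round 2 — checking thresholds:
  Dee: 1 of 2 neighbours < 2, holds.
  Mo: 1 of 3 neighbours < 3, holds.
  Pia: 1 of 4 neighbours ≥ 1, becomes infected.
Round 3 — checking thresholds:
  Ana: 1 of 2 neighbours < 2, holds.
  Dee: 2 of 2 neighbours ≥ 2, becomes infected.
  Mo: 2 of 3 neighbours < 3, holds.
Round 4 — no new infections; cascade stops.

never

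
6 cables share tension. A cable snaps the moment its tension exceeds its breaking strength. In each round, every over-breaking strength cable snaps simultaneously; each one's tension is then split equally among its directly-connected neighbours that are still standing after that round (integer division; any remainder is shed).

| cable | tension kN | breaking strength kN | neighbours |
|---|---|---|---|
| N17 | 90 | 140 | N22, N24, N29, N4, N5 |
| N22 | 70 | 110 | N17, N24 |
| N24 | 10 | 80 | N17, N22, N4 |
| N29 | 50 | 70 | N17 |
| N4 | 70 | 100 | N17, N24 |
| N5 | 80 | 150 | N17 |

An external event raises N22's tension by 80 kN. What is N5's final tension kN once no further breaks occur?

135

Round 1 — N22 at 150 > 110. N22 snaps.
  N22 sheds 150 kN to N17, N24: 75 each.
    N17: 90+75 = 165 > 140
    N24: 10+75 = 85 > 80
Round 2 — N17, N24 snap.
  N17 sheds 165 kN to N29, N4, N5: 55 each.
    N29: 50+55 = 105 > 70
    N4: 70+55 = 125 > 100
    N5: 80+55 = 135 ≤ 150
  N24 sheds 85 kN to N4: 85 each.
    N4: 125+85 = 210 > 100
Round 3 — N29, N4 snap.
  N29 sheds 105 kN: no online neighbours, lost.
  N4 sheds 210 kN: no online neighbours, lost.
No further breaks.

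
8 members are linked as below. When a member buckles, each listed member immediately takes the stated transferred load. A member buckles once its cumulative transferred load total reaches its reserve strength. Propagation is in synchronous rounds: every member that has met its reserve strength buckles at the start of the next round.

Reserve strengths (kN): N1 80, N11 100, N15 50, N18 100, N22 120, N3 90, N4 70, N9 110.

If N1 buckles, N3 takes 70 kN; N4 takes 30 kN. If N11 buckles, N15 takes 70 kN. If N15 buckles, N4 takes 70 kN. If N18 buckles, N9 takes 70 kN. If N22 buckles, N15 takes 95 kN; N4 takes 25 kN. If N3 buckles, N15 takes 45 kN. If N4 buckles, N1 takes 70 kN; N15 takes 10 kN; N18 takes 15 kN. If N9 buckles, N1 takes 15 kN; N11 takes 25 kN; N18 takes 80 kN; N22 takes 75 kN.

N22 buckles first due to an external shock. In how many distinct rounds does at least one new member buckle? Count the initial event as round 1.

Round 1 — N22 buckles (initial).
  N15: +95 → 95 ≥ 50
  N4: +25 → 25 < 70
Round 2 — N15 buckles.
  N4: +70 → 95 ≥ 70
Round 3 — N4 buckles.
  N1: +70 → 70 < 80
  N18: +15 → 15 < 100
No further bucklings.

3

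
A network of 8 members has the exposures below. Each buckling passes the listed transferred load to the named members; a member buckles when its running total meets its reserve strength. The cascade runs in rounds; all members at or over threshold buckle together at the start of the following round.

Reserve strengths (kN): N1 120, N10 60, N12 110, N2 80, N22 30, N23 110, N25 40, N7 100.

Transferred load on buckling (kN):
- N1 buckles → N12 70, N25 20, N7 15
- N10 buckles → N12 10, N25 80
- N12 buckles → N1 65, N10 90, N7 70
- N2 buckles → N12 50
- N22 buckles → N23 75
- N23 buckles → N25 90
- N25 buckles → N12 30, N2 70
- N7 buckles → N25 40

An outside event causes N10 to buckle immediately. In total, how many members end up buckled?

2

Round 1 — N10 buckles (initial).
  N12: +10 → 10 < 110
  N25: +80 → 80 ≥ 40
Round 2 — N25 buckles.
  N12: +30 → 40 < 110
  N2: +70 → 70 < 80
No further bucklings.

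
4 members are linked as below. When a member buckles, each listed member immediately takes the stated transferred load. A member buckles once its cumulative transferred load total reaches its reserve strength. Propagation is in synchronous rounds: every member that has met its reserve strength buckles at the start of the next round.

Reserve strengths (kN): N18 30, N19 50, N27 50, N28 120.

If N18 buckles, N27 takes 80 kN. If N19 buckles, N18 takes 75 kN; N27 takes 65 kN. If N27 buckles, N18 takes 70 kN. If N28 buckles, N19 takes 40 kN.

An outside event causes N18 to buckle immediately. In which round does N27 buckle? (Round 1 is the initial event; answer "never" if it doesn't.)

2

Round 1 — N18 buckles (initial).
  N27: +80 → 80 ≥ 50
Round 2 — N27 buckles.
No further bucklings.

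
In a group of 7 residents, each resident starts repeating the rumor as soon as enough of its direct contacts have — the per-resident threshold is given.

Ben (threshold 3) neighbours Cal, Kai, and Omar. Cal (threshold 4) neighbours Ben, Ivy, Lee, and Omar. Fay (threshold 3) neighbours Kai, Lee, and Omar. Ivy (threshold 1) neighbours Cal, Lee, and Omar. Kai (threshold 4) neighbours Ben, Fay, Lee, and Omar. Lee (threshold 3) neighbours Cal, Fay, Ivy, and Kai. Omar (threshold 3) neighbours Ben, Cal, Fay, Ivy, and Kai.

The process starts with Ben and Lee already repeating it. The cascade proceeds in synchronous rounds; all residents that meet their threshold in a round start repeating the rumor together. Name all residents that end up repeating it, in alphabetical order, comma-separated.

Round 1 — Ben, Lee start repeating the rumor (initial).
Round 2 — checking thresholds:
  Cal: 2 of 4 neighbours < 4, below threshold.
  Fay: 1 of 3 neighbours < 3, below threshold.
  Ivy: 1 of 3 neighbours ≥ 1, starts repeating the rumor.
  Kai: 2 of 4 neighbours < 4, below threshold.
  Omar: 1 of 5 neighbours < 3, below threshold.
Round 3 — no new spreads; cascade stops.

Ben, Ivy, Lee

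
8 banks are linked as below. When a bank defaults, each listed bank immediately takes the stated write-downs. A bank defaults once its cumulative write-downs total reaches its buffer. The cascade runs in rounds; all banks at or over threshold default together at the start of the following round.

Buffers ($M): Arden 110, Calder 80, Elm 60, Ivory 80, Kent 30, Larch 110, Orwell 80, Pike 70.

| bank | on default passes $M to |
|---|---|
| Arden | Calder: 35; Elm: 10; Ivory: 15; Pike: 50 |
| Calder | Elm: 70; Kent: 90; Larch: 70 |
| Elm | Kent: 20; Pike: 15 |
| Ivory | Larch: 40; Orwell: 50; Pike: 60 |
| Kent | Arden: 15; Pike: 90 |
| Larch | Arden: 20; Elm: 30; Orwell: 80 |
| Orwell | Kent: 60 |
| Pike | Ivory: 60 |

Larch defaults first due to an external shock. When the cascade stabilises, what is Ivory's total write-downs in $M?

60

Round 1 — Larch defaults (initial).
  Arden: +20 → 20 < 110
  Elm: +30 → 30 < 60
  Orwell: +80 → 80 ≥ 80
Round 2 — Orwell defaults.
  Kent: +60 → 60 ≥ 30
Round 3 — Kent defaults.
  Arden: +15 → 35 < 110
  Pike: +90 → 90 ≥ 70
Round 4 — Pike defaults.
  Ivory: +60 → 60 < 80
No further defaults.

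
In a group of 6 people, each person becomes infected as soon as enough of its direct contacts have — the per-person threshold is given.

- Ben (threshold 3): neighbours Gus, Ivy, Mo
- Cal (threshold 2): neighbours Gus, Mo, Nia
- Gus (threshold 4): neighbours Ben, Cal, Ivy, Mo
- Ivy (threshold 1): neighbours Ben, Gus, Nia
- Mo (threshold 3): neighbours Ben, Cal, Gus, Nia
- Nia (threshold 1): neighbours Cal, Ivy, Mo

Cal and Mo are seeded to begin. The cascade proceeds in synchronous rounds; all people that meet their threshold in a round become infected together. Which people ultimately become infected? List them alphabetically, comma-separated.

Round 1 — Cal, Mo become infected (initial).
Round 2 — checking thresholds:
  Ben: 1 of 3 neighbours < 3, below threshold.
  Gus: 2 of 4 neighbours < 4, below threshold.
  Nia: 2 of 3 neighbours ≥ 1, becomes infected.
Round 3 — checking thresholds:
  Ben: 1 of 3 neighbours < 3, below threshold.
  Gus: 2 of 4 neighbours < 4, below threshold.
  Ivy: 1 of 3 neighbours ≥ 1, becomes infected.
Round 4 — no new infections; cascade stops.

Cal, Ivy, Mo, Nia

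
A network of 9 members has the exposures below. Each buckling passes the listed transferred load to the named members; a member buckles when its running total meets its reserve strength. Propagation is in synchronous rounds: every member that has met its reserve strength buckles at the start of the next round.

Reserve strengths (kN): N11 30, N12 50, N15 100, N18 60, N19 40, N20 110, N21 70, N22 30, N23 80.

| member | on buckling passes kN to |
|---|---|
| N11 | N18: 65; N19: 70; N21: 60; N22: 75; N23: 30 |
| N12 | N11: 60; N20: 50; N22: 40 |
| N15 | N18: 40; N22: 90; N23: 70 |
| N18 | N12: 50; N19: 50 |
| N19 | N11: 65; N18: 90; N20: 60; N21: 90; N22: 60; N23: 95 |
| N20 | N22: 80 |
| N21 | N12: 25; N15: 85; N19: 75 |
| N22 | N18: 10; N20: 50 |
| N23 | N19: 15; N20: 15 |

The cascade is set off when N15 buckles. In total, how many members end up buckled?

Round 1 — N15 buckles (initial).
  N18: +40 → 40 < 60
  N22: +90 → 90 ≥ 30
  N23: +70 → 70 < 80
Round 2 — N22 buckles.
  N18: +10 → 50 < 60
  N20: +50 → 50 < 110
No further bucklings.

2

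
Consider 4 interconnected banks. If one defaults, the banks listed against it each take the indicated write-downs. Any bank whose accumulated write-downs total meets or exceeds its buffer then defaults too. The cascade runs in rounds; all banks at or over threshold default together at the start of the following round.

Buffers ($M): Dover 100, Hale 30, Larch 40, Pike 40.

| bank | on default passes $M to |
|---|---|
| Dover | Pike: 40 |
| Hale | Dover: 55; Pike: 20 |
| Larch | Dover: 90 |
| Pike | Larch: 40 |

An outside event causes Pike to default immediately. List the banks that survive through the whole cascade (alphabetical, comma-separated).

Dover, Hale

Round 1 — Pike defaults (initial).
  Larch: +40 → 40 ≥ 40
Round 2 — Larch defaults.
  Dover: +90 → 90 < 100
No further defaults.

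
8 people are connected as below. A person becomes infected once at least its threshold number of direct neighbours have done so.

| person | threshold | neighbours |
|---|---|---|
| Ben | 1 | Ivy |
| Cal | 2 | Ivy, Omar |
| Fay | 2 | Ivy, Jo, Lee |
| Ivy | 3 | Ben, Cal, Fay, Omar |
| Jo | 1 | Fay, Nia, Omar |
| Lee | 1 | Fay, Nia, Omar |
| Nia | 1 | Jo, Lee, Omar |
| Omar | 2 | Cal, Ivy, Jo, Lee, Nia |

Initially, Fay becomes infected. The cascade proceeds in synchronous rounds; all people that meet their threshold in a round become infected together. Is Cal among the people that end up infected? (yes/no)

no

Round 1 — Fay becomes infected (initial).
Round 2 — checking thresholds:
  Ivy: 1 of 4 neighbours < 3, holds.
  Jo: 1 of 3 neighbours ≥ 1, becomes infected.
  Lee: 1 of 3 neighbours ≥ 1, becomes infected.
Round 3 — checking thresholds:
  Ivy: 1 of 4 neighbours < 3, holds.
  Nia: 2 of 3 neighbours ≥ 1, becomes infected.
  Omar: 2 of 5 neighbours ≥ 2, becomes infected.
Round 4 — no new infections; cascade stops.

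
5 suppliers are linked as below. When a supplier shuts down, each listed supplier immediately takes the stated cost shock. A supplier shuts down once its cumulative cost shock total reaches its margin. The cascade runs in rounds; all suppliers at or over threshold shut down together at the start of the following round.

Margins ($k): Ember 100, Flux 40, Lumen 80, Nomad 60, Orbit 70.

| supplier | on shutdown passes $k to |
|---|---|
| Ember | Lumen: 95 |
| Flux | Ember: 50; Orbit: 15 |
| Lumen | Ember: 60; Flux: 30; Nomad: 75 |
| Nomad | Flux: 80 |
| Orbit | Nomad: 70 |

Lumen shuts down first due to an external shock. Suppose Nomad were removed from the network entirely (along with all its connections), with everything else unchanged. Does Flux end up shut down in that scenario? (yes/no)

no

With Nomad removed:
Round 1 — Lumen shuts down (initial).
  Ember: +60 → 60 < 100
  Flux: +30 → 30 < 40
No further shutdowns.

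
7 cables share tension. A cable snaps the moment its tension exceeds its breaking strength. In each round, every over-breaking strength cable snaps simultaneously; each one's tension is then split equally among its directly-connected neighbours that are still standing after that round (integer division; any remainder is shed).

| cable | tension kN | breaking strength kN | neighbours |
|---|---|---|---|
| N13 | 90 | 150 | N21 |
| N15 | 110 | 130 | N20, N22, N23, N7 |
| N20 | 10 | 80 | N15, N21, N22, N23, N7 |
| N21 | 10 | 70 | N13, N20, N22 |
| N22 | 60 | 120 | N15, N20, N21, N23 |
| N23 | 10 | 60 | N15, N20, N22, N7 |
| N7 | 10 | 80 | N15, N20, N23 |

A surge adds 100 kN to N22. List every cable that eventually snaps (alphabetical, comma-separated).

Round 1 — N22 at 160 > 120. N22 snaps.
  N22 sheds 160 kN to N15, N20, N21, N23: 40 each.
    N15: 110+40 = 150 > 130
    N20: 10+40 = 50 ≤ 80
    N21: 10+40 = 50 ≤ 70
    N23: 10+40 = 50 ≤ 60
Round 2 — N15 snaps.
  N15 sheds 150 kN to N20, N23, N7: 50 each.
    N20: 50+50 = 100 > 80
    N23: 50+50 = 100 > 60
    N7: 10+50 = 60 ≤ 80
Round 3 — N20, N23 snap.
  N20 sheds 100 kN to N21, N7: 50 each.
    N21: 50+50 = 100 > 70
    N7: 60+50 = 110 > 80
  N23 sheds 100 kN to N7: 100 each.
    N7: 110+100 = 210 > 80
Round 4 — N21, N7 snap.
  N21 sheds 100 kN to N13: 100 each.
    N13: 90+100 = 190 > 150
  N7 sheds 210 kN: no online neighbours, lost.
Round 5 — N13 snaps.
  N13 sheds 190 kN: no online neighbours, lost.
No further breaks.

N13, N15, N20, N21, N22, N23, N7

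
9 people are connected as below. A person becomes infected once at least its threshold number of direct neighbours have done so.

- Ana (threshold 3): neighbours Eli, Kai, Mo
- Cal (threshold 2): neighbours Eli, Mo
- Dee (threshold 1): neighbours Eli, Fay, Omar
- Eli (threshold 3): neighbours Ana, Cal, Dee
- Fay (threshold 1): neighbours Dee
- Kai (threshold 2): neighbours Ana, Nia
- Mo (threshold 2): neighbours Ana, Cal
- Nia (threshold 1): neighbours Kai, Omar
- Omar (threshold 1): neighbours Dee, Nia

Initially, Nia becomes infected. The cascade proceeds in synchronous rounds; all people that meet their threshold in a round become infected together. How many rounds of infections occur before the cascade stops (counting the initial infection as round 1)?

Round 1 — Nia becomes infected (initial).
Round 2 — checking thresholds:
  Kai: 1 of 2 neighbours < 2, below threshold.
  Omar: 1 of 2 neighbours ≥ 1, becomes infected.
Round 3 — checking thresholds:
  Dee: 1 of 3 neighbours ≥ 1, becomes infected.
  Kai: 1 of 2 neighbours < 2, below threshold.
Round 4 — checking thresholds:
  Eli: 1 of 3 neighbours < 3, below threshold.
  Fay: 1 of 1 neighbours ≥ 1, becomes infected.
  Kai: 1 of 2 neighbours < 2, below threshold.
Round 5 — no new infections; cascade stops.

4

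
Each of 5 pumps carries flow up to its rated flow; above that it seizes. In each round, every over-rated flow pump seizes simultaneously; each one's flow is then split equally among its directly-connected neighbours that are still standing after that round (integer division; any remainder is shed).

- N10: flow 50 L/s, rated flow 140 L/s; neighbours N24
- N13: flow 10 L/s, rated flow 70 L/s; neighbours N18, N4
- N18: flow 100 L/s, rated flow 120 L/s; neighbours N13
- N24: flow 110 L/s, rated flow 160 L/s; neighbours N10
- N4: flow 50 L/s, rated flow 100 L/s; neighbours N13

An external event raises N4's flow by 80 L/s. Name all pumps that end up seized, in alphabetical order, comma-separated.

N13, N18, N4

Round 1 — N4 at 130 > 100. N4 seizes.
  N4 sheds 130 L/s to N13: 130 each.
    N13: 10+130 = 140 > 70
Round 2 — N13 seizes.
  N13 sheds 140 L/s to N18: 140 each.
    N18: 100+140 = 240 > 120
Round 3 — N18 seizes.
  N18 sheds 240 L/s: no online neighbours, lost.
No further seizures.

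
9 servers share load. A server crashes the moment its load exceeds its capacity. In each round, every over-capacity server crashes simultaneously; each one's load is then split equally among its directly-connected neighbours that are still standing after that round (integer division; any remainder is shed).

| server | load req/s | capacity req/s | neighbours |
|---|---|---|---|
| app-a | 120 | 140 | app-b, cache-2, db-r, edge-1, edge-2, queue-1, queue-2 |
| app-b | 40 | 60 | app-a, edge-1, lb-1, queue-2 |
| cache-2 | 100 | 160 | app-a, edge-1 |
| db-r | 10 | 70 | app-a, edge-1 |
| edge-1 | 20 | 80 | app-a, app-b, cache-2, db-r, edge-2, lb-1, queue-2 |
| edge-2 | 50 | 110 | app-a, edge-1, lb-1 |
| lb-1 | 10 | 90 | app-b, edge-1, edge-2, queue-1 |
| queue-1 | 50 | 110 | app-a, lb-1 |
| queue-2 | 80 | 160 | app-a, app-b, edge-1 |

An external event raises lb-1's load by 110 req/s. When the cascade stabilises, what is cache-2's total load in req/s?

Round 1 — lb-1 at 120 > 90. lb-1 crashes.
  lb-1 sheds 120 req/s to app-b, edge-1, edge-2, queue-1: 30 each.
    app-b: 40+30 = 70 > 60
    edge-1: 20+30 = 50 ≤ 80
    edge-2: 50+30 = 80 ≤ 110
    queue-1: 50+30 = 80 ≤ 110
Round 2 — app-b crashes.
  app-b sheds 70 req/s to app-a, edge-1, queue-2: 23 each (1 lost).
    app-a: 120+23 = 143 > 140
    edge-1: 50+23 = 73 ≤ 80
    queue-2: 80+23 = 103 ≤ 160
Round 3 — app-a crashes.
  app-a sheds 143 req/s to cache-2, db-r, edge-1, edge-2, queue-1, queue-2: 23 each (5 lost).
    cache-2: 100+23 = 123 ≤ 160
    db-r: 10+23 = 33 ≤ 70
    edge-1: 73+23 = 96 > 80
    edge-2: 80+23 = 103 ≤ 110
    queue-1: 80+23 = 103 ≤ 110
    queue-2: 103+23 = 126 ≤ 160
Round 4 — edge-1 crashes.
  edge-1 sheds 96 req/s to cache-2, db-r, edge-2, queue-2: 24 each.
    cache-2: 123+24 = 147 ≤ 160
    db-r: 33+24 = 57 ≤ 70
    edge-2: 103+24 = 127 > 110
    queue-2: 126+24 = 150 ≤ 160
Round 5 — edge-2 crashes.
  edge-2 sheds 127 req/s: no online neighbours, lost.
No further crashes.

147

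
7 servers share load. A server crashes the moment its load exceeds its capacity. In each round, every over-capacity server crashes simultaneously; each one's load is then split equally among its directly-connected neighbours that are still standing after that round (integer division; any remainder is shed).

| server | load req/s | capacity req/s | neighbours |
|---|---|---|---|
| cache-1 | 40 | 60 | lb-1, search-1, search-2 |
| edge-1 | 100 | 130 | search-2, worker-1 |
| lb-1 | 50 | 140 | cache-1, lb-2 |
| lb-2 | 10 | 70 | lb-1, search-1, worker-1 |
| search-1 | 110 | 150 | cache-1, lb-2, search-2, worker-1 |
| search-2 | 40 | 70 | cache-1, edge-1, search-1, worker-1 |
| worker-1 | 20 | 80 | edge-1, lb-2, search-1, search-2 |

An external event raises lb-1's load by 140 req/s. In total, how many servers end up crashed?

7

Round 1 — lb-1 at 190 > 140. lb-1 crashes.
  lb-1 sheds 190 req/s to cache-1, lb-2: 95 each.
    cache-1: 40+95 = 135 > 60
    lb-2: 10+95 = 105 > 70
Round 2 — cache-1, lb-2 crash.
  cache-1 sheds 135 req/s to search-1, search-2: 67 each (1 lost).
    search-1: 110+67 = 177 > 150
    search-2: 40+67 = 107 > 70
  lb-2 sheds 105 req/s to search-1, worker-1: 52 each (1 lost).
    search-1: 177+52 = 229 > 150
    worker-1: 20+52 = 72 ≤ 80
Round 3 — search-1, search-2 crash.
  search-1 sheds 229 req/s to worker-1: 229 each.
    worker-1: 72+229 = 301 > 80
  search-2 sheds 107 req/s to edge-1, worker-1: 53 each (1 lost).
    edge-1: 100+53 = 153 > 130
    worker-1: 301+53 = 354 > 80
Round 4 — edge-1, worker-1 crash.
  edge-1 sheds 153 req/s: no online neighbours, lost.
  worker-1 sheds 354 req/s: no online neighbours, lost.
No further crashes.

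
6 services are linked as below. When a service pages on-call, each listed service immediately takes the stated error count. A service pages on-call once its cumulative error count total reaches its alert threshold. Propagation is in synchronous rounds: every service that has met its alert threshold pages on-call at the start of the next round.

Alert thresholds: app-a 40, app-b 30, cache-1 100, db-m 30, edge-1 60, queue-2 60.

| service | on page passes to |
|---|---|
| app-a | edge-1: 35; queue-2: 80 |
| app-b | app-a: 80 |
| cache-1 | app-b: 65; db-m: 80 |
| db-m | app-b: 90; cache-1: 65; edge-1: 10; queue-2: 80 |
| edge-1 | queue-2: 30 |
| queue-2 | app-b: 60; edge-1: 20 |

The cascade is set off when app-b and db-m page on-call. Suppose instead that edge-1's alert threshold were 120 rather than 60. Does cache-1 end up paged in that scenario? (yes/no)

With edge-1's alert threshold at 120:
Round 1 — app-b, db-m page on-call (initial).
  app-a: +80 → 80 ≥ 40
  cache-1: +65 → 65 < 100
  edge-1: +10 → 10 < 120
  queue-2: +80 → 80 ≥ 60
Round 2 — app-a, queue-2 page on-call.
  edge-1: +35+20 → 65 < 120
No further pages.

no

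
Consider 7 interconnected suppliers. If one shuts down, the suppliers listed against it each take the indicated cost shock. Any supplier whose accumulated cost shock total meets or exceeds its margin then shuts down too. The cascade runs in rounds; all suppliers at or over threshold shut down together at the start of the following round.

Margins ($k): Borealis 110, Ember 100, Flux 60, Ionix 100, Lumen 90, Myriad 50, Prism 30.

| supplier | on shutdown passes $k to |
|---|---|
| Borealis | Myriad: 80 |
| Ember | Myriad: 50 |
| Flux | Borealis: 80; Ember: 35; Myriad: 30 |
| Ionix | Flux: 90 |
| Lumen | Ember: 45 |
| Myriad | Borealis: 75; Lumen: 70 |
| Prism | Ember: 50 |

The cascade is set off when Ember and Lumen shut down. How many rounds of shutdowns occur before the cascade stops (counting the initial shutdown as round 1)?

2

Round 1 — Ember, Lumen shut down (initial).
  Myriad: +50 → 50 ≥ 50
Round 2 — Myriad shuts down.
  Borealis: +75 → 75 < 110
No further shutdowns.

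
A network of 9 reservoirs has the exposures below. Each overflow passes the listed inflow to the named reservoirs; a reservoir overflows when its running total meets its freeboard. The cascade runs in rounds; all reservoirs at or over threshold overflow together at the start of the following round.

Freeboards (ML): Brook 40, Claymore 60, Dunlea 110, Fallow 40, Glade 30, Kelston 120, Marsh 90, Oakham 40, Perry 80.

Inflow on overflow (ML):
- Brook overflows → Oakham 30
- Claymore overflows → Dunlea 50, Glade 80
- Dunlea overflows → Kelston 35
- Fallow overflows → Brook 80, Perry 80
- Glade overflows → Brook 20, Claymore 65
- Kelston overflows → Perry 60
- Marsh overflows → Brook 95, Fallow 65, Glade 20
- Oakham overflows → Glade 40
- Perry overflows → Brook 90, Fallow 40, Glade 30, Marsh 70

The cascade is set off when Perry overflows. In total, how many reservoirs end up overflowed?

5

Round 1 — Perry overflows (initial).
  Brook: +90 → 90 ≥ 40
  Fallow: +40 → 40 ≥ 40
  Glade: +30 → 30 ≥ 30
  Marsh: +70 → 70 < 90
Round 2 — Brook, Fallow, Glade overflow.
  Claymore: +65 → 65 ≥ 60
  Oakham: +30 → 30 < 40
Round 3 — Claymore overflows.
  Dunlea: +50 → 50 < 110
No further overflows.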